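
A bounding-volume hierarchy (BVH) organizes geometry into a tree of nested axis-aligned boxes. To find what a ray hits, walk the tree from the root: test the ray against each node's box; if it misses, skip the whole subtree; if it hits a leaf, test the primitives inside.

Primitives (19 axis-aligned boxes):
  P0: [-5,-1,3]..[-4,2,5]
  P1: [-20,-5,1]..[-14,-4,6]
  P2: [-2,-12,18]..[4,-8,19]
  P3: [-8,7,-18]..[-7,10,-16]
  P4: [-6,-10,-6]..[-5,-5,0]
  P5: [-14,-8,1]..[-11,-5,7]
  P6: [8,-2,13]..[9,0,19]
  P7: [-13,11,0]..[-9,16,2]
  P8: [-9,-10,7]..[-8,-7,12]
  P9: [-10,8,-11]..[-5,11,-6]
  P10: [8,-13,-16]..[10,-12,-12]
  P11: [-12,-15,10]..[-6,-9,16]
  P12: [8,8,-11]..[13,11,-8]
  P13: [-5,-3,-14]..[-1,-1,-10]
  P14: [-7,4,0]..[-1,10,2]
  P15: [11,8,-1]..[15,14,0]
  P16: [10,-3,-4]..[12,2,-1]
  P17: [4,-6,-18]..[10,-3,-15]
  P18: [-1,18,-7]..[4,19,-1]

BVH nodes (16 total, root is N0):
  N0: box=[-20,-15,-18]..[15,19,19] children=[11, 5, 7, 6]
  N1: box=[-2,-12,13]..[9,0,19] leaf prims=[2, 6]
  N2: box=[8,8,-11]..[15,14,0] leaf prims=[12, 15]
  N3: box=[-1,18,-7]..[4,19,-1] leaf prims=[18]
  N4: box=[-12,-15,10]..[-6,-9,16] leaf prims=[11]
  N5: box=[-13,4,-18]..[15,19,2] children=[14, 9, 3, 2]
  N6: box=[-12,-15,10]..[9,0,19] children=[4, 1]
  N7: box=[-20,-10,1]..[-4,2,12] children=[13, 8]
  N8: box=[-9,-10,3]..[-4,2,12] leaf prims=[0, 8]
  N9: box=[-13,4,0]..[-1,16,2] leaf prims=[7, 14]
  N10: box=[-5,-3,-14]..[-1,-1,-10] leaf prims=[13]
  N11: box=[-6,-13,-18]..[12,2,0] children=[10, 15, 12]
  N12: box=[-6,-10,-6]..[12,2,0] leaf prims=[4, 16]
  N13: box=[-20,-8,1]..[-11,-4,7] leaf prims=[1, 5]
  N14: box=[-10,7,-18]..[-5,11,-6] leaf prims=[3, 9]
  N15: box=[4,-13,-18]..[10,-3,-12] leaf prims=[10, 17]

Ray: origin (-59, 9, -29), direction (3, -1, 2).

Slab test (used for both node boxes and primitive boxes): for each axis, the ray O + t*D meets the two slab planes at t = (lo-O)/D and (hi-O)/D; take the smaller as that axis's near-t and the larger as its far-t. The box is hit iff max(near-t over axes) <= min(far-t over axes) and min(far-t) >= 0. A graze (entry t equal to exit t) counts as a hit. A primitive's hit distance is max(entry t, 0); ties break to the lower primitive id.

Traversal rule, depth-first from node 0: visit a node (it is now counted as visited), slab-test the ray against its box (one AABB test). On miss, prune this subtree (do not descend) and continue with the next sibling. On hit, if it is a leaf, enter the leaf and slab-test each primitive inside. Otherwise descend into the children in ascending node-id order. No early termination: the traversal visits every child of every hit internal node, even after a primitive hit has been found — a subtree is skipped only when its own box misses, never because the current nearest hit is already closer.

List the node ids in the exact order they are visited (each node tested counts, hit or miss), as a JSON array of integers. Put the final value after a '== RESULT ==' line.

Traverse from the root:
N0 x:[13,74/3] y:[-10,24] z:[11/2,24] -> hit [13,24], descend [5, 6, 7, 11]
  N5 x:[46/3,74/3] y:[-10,5] z:[11/2,31/2] -> miss, prune
  N6 x:[47/3,68/3] y:[9,24] z:[39/2,24] -> hit [39/2,68/3], descend [1, 4]
    N1 x:[19,68/3] y:[9,21] z:[21,24] -> hit [21,21] leaf, test {P2(miss), P6(miss)}
    N4 x:[47/3,53/3] y:[18,24] z:[39/2,45/2] -> miss, prune
  N7 x:[13,55/3] y:[7,19] z:[15,41/2] -> hit [15,55/3], descend [8, 13]
    N8 x:[50/3,55/3] y:[7,19] z:[16,41/2] -> hit [50/3,55/3] leaf, test {P0(miss), P8(miss)}
    N13 x:[13,16] y:[13,17] z:[15,18] -> hit [15,16] leaf, test {P1(miss), P5@t=15}
  N11 x:[53/3,71/3] y:[7,22] z:[11/2,29/2] -> miss, prune

Summary -> nodes [0, 5, 6, 1, 4, 7, 8, 13, 11]; box-tests=9; leaf-entries=3; first=P5

== RESULT ==
[0, 5, 6, 1, 4, 7, 8, 13, 11]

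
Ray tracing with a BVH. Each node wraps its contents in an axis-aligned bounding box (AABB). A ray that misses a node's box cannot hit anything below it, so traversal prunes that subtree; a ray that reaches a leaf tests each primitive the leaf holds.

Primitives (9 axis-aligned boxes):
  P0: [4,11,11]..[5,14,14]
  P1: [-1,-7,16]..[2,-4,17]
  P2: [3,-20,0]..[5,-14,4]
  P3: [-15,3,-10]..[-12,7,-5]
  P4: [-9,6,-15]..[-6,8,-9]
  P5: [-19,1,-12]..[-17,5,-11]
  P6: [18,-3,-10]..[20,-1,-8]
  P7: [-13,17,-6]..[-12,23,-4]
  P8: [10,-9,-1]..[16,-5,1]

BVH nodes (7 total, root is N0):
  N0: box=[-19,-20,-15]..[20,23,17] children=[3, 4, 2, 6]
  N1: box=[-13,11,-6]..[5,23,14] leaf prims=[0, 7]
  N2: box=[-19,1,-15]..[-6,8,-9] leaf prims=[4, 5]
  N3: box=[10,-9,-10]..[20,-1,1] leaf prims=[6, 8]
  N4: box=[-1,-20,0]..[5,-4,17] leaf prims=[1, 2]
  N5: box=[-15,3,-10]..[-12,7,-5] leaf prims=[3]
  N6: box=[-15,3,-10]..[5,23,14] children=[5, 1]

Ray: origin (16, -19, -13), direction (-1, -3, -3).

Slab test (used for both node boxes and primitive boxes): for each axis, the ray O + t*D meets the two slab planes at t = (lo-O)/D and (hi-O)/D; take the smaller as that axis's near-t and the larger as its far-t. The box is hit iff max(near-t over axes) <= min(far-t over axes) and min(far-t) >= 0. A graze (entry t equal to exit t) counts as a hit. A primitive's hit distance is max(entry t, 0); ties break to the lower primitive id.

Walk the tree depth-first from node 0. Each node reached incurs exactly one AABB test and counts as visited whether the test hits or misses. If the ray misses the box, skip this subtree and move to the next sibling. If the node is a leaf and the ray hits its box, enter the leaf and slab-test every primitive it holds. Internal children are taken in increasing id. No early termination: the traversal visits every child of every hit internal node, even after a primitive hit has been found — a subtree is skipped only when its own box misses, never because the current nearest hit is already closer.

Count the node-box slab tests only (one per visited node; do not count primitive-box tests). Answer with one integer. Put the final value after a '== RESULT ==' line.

Trace the traversal:
N0 x:[-4,35] y:[-14,1/3] z:[-10,2/3] -> hit [-4,1/3], descend [2, 3, 4, 6]
  N2 x:[22,35] y:[-9,-20/3] z:[-4/3,2/3] -> miss, prune
  N3 x:[-4,6] y:[-6,-10/3] z:[-14/3,-1] -> miss, prune
  N4 x:[11,17] y:[-5,1/3] z:[-10,-13/3] -> miss, prune
  N6 x:[11,31] y:[-14,-22/3] z:[-9,-1] -> miss, prune

5 AABB tests over nodes [0, 2, 3, 4, 6]; 0 leaves entered; closest miss.

== RESULT ==
5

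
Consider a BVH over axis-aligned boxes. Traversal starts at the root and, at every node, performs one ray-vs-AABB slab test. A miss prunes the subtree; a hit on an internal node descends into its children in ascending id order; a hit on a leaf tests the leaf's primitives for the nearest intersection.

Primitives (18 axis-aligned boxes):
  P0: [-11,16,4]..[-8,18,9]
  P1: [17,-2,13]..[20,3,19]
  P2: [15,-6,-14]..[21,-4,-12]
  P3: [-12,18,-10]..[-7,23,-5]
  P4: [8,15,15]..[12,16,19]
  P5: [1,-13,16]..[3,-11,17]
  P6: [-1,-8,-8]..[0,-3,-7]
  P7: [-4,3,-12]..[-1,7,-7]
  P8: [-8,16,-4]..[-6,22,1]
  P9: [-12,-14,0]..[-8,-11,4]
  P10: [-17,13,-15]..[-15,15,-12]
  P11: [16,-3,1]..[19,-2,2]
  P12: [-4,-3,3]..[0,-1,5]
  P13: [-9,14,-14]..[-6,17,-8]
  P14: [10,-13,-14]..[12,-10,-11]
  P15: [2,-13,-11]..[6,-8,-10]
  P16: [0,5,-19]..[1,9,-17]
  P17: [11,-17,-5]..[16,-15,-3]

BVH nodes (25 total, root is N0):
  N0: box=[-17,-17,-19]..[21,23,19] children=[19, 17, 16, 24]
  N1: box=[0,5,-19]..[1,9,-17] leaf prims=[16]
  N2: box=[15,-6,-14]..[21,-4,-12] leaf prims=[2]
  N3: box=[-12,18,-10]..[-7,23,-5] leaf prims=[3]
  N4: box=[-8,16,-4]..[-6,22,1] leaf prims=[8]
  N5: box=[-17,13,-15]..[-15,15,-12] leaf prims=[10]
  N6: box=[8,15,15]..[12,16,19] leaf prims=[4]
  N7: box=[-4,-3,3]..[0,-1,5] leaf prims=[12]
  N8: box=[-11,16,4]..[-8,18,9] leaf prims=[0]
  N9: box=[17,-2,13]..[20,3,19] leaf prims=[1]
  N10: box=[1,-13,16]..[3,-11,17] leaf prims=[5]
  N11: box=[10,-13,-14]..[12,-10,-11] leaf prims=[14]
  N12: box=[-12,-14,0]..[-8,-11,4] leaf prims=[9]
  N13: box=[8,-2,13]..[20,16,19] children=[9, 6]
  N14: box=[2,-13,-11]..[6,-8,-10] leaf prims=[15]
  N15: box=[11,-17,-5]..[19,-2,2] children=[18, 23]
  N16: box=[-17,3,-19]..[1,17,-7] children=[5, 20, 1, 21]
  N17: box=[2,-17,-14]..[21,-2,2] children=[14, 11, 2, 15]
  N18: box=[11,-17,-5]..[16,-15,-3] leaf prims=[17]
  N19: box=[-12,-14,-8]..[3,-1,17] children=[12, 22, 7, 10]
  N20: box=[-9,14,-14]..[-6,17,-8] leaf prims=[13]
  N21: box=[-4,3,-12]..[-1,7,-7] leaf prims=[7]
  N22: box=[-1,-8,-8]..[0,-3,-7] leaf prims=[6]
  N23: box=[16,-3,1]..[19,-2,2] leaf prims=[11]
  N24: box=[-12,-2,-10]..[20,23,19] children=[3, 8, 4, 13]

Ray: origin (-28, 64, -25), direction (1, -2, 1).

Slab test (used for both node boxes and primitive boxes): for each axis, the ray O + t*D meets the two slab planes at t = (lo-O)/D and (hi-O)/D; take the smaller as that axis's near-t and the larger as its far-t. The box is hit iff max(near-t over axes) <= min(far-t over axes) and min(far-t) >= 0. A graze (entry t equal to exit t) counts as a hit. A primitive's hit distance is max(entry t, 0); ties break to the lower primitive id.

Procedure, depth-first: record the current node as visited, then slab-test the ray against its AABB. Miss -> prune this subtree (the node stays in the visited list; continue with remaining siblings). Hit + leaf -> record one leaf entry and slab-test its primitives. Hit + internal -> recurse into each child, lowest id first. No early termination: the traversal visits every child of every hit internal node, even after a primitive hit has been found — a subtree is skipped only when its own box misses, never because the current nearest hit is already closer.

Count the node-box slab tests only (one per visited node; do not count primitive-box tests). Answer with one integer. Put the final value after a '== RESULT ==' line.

Walk:
N0 x:[11,49] y:[41/2,81/2] z:[6,44] -> hit [41/2,81/2], descend [16, 17, 19, 24]
  N16 x:[11,29] y:[47/2,61/2] z:[6,18] -> miss, prune
  N17 x:[30,49] y:[33,81/2] z:[11,27] -> miss, prune
  N19 x:[16,31] y:[65/2,39] z:[17,42] -> miss, prune
  N24 x:[16,48] y:[41/2,33] z:[15,44] -> hit [41/2,33], descend [3, 4, 8, 13]
    N3 x:[16,21] y:[41/2,23] z:[15,20] -> miss, prune
    N4 x:[20,22] y:[21,24] z:[21,26] -> hit [21,22] leaf, test {P8@t=21}
    N8 x:[17,20] y:[23,24] z:[29,34] -> miss, prune
    N13 x:[36,48] y:[24,33] z:[38,44] -> miss, prune

Summary -> nodes [0, 16, 17, 19, 24, 3, 4, 8, 13]; box-tests=9; leaf-entries=1; first=P8

== RESULT ==
9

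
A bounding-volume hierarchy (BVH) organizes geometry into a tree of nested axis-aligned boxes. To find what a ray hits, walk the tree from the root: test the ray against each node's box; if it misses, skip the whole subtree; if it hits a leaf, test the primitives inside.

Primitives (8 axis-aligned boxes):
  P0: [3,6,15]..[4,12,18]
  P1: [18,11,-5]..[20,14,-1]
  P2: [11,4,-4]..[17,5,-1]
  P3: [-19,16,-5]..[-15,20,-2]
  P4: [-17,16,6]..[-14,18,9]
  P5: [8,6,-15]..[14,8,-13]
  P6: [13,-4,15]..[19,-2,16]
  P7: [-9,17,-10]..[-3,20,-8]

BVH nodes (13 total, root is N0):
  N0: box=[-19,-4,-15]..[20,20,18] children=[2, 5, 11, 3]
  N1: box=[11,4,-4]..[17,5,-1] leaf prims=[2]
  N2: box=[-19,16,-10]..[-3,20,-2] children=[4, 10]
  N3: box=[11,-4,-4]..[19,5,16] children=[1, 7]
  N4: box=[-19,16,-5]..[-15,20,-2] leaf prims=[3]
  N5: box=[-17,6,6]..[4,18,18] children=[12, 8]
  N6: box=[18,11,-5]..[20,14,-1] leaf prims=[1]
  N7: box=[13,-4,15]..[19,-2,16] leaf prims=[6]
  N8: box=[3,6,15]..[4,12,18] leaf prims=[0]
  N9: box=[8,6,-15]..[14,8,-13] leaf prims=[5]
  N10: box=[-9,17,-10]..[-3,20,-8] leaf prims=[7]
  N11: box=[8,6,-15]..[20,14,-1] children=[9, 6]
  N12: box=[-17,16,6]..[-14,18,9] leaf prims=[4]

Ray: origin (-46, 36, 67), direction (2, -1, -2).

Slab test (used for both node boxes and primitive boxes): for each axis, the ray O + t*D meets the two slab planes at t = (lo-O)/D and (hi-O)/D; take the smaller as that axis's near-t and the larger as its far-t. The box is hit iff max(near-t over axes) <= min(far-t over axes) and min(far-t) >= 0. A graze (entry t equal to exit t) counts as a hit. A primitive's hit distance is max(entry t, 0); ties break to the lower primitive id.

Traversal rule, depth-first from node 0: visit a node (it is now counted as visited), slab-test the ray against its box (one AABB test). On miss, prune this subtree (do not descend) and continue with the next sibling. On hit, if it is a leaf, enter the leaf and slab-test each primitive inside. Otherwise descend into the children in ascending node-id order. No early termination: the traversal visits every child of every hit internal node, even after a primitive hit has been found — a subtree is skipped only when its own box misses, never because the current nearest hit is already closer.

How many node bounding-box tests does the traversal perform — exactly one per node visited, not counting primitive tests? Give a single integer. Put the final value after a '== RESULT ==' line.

Traverse from the root:
N0 x:[27/2,33] y:[16,40] z:[49/2,41] -> hit [49/2,33], descend [2, 3, 5, 11]
  N2 x:[27/2,43/2] y:[16,20] z:[69/2,77/2] -> miss, prune
  N3 x:[57/2,65/2] y:[31,40] z:[51/2,71/2] -> hit [31,65/2], descend [1, 7]
    N1 x:[57/2,63/2] y:[31,32] z:[34,71/2] -> miss, prune
    N7 x:[59/2,65/2] y:[38,40] z:[51/2,26] -> miss, prune
  N5 x:[29/2,25] y:[18,30] z:[49/2,61/2] -> hit [49/2,25], descend [8, 12]
    N8 x:[49/2,25] y:[24,30] z:[49/2,26] -> hit [49/2,25] leaf, test {P0@t=49/2}
    N12 x:[29/2,16] y:[18,20] z:[29,61/2] -> miss, prune
  N11 x:[27,33] y:[22,30] z:[34,41] -> miss, prune

order=[0, 2, 3, 1, 7, 5, 8, 12, 11]  |boxes|=9  |leaves|=1  hit=P0

== RESULT ==
9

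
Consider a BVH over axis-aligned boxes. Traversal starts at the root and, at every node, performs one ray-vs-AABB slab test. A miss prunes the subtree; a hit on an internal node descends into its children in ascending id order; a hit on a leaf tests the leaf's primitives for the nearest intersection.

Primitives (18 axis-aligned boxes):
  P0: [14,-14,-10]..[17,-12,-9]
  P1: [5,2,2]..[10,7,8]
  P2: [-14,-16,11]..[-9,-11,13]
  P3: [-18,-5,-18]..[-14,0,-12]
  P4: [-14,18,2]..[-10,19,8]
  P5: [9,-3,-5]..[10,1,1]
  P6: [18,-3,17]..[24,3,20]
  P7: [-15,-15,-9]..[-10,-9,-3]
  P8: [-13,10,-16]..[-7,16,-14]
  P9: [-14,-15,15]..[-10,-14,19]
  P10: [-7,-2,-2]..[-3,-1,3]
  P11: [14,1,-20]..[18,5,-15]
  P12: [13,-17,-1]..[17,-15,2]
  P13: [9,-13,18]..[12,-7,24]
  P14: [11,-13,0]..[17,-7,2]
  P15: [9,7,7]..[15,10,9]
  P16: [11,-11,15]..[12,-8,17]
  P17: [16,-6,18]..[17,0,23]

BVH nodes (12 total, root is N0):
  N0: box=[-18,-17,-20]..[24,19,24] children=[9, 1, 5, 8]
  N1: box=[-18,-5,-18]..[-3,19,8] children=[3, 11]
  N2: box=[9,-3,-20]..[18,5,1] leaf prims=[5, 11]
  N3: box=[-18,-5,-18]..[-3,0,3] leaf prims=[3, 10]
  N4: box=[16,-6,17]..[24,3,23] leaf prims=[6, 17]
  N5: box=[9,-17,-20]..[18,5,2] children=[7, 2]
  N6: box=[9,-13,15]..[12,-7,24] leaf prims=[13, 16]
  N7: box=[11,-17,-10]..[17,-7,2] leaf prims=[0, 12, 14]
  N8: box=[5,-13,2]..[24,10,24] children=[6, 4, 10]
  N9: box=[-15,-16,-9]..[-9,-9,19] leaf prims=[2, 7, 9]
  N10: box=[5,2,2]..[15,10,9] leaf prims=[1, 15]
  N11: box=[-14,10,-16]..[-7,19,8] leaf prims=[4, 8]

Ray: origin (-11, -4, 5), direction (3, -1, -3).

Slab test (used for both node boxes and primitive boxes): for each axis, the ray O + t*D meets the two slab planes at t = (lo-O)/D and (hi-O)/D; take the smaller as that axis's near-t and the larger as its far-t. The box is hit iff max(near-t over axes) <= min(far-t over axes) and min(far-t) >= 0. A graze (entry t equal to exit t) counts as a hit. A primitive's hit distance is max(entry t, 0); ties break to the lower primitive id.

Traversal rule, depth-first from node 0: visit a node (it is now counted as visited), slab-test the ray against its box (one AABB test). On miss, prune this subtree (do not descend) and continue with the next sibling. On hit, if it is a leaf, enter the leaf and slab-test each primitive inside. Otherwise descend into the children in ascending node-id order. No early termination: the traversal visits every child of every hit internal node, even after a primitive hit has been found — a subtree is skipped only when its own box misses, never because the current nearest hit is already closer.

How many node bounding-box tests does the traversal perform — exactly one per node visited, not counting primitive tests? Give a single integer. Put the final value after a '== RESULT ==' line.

Walk:
N0 x:[-7/3,35/3] y:[-23,13] z:[-19/3,25/3] -> hit [-7/3,25/3], descend [1, 5, 8, 9]
  N1 x:[-7/3,8/3] y:[-23,1] z:[-1,23/3] -> hit [-1,1], descend [3, 11]
    N3 x:[-7/3,8/3] y:[-4,1] z:[2/3,23/3] -> hit [2/3,1] leaf, test {P3(miss), P10(miss)}
    N11 x:[-1,4/3] y:[-23,-14] z:[-1,7] -> miss, prune
  N5 x:[20/3,29/3] y:[-9,13] z:[1,25/3] -> hit [20/3,25/3], descend [2, 7]
    N2 x:[20/3,29/3] y:[-9,-1] z:[4/3,25/3] -> miss, prune
    N7 x:[22/3,28/3] y:[3,13] z:[1,5] -> miss, prune
  N8 x:[16/3,35/3] y:[-14,9] z:[-19/3,1] -> miss, prune
  N9 x:[-4/3,2/3] y:[5,12] z:[-14/3,14/3] -> miss, prune

order=[0, 1, 3, 11, 5, 2, 7, 8, 9]  |boxes|=9  |leaves|=1  hit=miss

== RESULT ==
9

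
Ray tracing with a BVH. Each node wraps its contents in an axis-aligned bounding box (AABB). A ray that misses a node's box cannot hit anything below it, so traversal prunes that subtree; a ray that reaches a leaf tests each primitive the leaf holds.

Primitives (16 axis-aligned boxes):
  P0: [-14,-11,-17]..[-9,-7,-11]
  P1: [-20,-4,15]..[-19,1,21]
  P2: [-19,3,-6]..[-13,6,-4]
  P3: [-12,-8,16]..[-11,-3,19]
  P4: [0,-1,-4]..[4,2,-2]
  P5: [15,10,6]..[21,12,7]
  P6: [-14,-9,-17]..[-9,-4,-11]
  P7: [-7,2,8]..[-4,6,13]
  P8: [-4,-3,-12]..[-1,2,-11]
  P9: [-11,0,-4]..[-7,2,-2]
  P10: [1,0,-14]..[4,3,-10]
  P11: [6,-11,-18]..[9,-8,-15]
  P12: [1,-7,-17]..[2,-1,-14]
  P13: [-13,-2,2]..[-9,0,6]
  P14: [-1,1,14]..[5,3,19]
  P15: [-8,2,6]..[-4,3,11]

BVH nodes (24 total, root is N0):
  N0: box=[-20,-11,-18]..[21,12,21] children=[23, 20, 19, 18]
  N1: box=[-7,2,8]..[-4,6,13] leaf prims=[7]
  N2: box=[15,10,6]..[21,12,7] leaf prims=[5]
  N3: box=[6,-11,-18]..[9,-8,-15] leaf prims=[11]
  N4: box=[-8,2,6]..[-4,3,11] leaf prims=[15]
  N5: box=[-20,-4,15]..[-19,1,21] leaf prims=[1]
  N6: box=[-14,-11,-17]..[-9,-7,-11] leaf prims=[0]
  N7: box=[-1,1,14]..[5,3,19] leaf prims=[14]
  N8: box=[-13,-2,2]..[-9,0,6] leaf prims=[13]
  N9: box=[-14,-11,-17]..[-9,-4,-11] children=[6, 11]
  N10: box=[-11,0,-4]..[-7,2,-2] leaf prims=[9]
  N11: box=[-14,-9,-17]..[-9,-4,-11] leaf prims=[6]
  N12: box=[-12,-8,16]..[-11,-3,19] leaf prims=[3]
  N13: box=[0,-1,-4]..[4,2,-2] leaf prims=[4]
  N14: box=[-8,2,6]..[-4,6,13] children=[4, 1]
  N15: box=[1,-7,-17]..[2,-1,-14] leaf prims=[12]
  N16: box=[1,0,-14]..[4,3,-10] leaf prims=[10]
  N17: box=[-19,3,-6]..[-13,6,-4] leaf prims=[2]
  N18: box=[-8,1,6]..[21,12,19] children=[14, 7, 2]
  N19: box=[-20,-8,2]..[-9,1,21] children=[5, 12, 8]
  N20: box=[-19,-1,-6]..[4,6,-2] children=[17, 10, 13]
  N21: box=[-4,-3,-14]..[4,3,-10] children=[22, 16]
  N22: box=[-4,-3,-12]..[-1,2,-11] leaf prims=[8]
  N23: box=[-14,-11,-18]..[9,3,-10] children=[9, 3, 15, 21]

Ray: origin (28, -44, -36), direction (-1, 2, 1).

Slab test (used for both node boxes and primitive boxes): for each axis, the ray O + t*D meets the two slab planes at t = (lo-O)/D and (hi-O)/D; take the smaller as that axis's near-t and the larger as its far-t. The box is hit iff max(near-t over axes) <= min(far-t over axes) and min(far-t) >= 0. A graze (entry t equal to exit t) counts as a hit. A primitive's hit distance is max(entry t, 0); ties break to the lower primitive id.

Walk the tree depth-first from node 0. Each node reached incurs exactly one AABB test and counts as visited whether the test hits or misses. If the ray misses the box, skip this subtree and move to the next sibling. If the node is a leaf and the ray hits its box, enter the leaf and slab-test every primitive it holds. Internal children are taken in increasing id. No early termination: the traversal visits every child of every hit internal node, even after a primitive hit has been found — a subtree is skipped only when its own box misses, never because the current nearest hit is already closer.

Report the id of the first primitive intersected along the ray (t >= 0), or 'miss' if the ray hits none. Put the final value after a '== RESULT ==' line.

Trace the traversal:
N0 x:[7,48] y:[33/2,28] z:[18,57] -> hit [18,28], descend [18, 19, 20, 23]
  N18 x:[7,36] y:[45/2,28] z:[42,55] -> miss, prune
  N19 x:[37,48] y:[18,45/2] z:[38,57] -> miss, prune
  N20 x:[24,47] y:[43/2,25] z:[30,34] -> miss, prune
  N23 x:[19,42] y:[33/2,47/2] z:[18,26] -> hit [19,47/2], descend [3, 9, 15, 21]
    N3 x:[19,22] y:[33/2,18] z:[18,21] -> miss, prune
    N9 x:[37,42] y:[33/2,20] z:[19,25] -> miss, prune
    N15 x:[26,27] y:[37/2,43/2] z:[19,22] -> miss, prune
    N21 x:[24,32] y:[41/2,47/2] z:[22,26] -> miss, prune

Visited [0, 18, 19, 20, 23, 3, 9, 15, 21]. Tests: 9 box, 0 leaf. Nearest: miss.

== RESULT ==
miss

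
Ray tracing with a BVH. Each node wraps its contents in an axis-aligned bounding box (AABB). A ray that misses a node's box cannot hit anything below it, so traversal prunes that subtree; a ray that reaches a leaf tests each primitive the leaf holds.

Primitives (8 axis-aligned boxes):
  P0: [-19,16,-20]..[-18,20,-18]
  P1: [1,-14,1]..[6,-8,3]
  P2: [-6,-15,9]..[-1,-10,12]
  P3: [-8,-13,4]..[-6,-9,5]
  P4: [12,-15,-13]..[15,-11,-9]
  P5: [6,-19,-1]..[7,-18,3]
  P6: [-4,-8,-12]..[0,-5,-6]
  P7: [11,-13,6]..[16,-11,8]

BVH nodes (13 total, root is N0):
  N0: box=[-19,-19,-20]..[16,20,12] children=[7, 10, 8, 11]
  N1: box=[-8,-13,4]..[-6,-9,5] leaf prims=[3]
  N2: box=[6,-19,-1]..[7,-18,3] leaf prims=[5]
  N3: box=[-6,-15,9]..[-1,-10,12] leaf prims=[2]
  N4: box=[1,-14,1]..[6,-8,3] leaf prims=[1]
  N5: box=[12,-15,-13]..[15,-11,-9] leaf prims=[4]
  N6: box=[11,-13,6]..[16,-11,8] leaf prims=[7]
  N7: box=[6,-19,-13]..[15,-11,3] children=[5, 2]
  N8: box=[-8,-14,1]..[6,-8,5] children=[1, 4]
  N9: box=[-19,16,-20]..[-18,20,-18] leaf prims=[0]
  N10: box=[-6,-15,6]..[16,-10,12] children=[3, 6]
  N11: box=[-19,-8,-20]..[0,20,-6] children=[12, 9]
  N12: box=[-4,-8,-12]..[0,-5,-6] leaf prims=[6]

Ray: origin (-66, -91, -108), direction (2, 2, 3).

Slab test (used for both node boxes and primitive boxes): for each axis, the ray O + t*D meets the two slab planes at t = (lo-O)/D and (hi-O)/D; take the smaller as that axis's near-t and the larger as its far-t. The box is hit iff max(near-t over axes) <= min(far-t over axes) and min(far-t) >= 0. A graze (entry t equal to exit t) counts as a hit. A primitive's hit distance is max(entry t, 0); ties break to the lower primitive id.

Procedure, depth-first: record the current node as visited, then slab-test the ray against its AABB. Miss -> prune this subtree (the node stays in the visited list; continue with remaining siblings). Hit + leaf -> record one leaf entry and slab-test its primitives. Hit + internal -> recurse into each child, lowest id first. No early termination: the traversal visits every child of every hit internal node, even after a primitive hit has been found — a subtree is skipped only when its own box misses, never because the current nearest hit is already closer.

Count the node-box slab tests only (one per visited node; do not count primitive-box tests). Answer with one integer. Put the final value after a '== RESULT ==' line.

Trace the traversal:
N0 x:[47/2,41] y:[36,111/2] z:[88/3,40] -> hit [36,40], descend [7, 8, 10, 11]
  N7 x:[36,81/2] y:[36,40] z:[95/3,37] -> hit [36,37], descend [2, 5]
    N2 x:[36,73/2] y:[36,73/2] z:[107/3,37] -> hit [36,73/2] leaf, test {P5@t=36}
    N5 x:[39,81/2] y:[38,40] z:[95/3,33] -> miss, prune
  N8 x:[29,36] y:[77/2,83/2] z:[109/3,113/3] -> miss, prune
  N10 x:[30,41] y:[38,81/2] z:[38,40] -> hit [38,40], descend [3, 6]
    N3 x:[30,65/2] y:[38,81/2] z:[39,40] -> miss, prune
    N6 x:[77/2,41] y:[39,40] z:[38,116/3] -> miss, prune
  N11 x:[47/2,33] y:[83/2,111/2] z:[88/3,34] -> miss, prune

Visited [0, 7, 2, 5, 8, 10, 3, 6, 11]. Tests: 9 box, 1 leaf. Nearest: P5.

== RESULT ==
9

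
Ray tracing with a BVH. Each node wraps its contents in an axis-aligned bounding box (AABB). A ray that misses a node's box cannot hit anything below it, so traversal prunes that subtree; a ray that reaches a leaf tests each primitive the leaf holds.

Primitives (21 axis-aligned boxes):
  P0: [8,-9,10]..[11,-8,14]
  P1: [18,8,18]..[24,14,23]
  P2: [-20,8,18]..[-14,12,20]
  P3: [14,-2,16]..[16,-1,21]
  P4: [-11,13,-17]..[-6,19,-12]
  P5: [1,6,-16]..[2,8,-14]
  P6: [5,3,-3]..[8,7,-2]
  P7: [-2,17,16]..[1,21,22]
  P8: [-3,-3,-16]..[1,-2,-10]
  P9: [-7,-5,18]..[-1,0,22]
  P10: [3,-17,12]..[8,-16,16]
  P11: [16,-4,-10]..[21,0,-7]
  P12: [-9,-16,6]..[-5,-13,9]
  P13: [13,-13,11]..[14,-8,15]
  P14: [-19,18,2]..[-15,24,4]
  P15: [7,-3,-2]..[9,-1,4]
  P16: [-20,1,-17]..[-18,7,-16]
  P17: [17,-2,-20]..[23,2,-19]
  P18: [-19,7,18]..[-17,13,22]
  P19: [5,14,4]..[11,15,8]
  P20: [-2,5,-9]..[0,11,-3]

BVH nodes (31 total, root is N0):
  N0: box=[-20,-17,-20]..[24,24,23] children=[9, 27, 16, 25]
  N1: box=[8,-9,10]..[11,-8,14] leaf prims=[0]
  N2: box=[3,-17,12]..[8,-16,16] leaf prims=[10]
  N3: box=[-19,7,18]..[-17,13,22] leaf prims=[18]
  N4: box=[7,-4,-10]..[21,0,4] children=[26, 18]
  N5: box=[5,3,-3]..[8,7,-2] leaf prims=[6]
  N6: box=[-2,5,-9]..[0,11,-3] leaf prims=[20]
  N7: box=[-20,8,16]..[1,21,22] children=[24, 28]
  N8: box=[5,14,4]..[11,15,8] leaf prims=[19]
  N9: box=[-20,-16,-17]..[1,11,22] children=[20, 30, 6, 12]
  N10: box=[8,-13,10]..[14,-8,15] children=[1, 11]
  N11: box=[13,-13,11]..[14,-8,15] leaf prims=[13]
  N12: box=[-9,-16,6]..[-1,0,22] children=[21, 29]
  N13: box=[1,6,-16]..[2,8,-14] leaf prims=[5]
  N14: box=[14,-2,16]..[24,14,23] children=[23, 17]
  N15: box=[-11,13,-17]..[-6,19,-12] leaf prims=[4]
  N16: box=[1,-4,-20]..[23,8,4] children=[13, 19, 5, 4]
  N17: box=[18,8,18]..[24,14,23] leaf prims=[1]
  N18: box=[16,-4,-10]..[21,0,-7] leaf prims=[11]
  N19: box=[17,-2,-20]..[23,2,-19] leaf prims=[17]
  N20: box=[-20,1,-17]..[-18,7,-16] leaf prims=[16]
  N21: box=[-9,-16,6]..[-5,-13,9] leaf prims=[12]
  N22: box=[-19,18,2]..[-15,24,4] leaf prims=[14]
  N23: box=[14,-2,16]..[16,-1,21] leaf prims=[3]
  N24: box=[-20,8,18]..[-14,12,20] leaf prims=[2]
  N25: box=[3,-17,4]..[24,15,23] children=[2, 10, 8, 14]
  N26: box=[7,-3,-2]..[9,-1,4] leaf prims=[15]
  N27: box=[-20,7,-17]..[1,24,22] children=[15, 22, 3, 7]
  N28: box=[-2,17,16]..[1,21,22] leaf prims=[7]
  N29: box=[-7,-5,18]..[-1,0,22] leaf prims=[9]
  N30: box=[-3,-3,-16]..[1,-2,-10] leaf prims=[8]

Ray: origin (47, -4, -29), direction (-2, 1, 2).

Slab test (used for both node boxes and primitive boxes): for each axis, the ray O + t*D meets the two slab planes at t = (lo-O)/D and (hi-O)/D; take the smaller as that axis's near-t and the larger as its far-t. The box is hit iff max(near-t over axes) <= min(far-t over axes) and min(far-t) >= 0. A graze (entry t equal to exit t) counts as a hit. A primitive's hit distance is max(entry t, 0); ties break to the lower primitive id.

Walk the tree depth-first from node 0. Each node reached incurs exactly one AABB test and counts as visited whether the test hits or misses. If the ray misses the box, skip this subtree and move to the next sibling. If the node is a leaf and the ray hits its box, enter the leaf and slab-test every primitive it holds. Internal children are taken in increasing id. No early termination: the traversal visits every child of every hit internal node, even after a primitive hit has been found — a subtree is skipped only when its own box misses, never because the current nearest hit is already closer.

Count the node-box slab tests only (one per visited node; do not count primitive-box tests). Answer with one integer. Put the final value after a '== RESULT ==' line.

Trace the traversal:
N0 x:[23/2,67/2] y:[-13,28] z:[9/2,26] -> hit [23/2,26], descend [9, 16, 25, 27]
  N9 x:[23,67/2] y:[-12,15] z:[6,51/2] -> miss, prune
  N16 x:[12,23] y:[0,12] z:[9/2,33/2] -> hit [12,12], descend [4, 5, 13, 19]
    N4 x:[13,20] y:[0,4] z:[19/2,33/2] -> miss, prune
    N5 x:[39/2,21] y:[7,11] z:[13,27/2] -> miss, prune
    N13 x:[45/2,23] y:[10,12] z:[13/2,15/2] -> miss, prune
    N19 x:[12,15] y:[2,6] z:[9/2,5] -> miss, prune
  N25 x:[23/2,22] y:[-13,19] z:[33/2,26] -> hit [33/2,19], descend [2, 8, 10, 14]
    N2 x:[39/2,22] y:[-13,-12] z:[41/2,45/2] -> miss, prune
    N8 x:[18,21] y:[18,19] z:[33/2,37/2] -> hit [18,37/2] leaf, test {P19@t=18}
    N10 x:[33/2,39/2] y:[-9,-4] z:[39/2,22] -> miss, prune
    N14 x:[23/2,33/2] y:[2,18] z:[45/2,26] -> miss, prune
  N27 x:[23,67/2] y:[11,28] z:[6,51/2] -> hit [23,51/2], descend [3, 7, 15, 22]
    N3 x:[32,33] y:[11,17] z:[47/2,51/2] -> miss, prune
    N7 x:[23,67/2] y:[12,25] z:[45/2,51/2] -> hit [23,25], descend [24, 28]
      N24 x:[61/2,67/2] y:[12,16] z:[47/2,49/2] -> miss, prune
      N28 x:[23,49/2] y:[21,25] z:[45/2,51/2] -> hit [23,49/2] leaf, test {P7@t=23}
    N15 x:[53/2,29] y:[17,23] z:[6,17/2] -> miss, prune
    N22 x:[31,33] y:[22,28] z:[31/2,33/2] -> miss, prune

order=[0, 9, 16, 4, 5, 13, 19, 25, 2, 8, 10, 14, 27, 3, 7, 24, 28, 15, 22]  |boxes|=19  |leaves|=2  hit=P19

== RESULT ==
19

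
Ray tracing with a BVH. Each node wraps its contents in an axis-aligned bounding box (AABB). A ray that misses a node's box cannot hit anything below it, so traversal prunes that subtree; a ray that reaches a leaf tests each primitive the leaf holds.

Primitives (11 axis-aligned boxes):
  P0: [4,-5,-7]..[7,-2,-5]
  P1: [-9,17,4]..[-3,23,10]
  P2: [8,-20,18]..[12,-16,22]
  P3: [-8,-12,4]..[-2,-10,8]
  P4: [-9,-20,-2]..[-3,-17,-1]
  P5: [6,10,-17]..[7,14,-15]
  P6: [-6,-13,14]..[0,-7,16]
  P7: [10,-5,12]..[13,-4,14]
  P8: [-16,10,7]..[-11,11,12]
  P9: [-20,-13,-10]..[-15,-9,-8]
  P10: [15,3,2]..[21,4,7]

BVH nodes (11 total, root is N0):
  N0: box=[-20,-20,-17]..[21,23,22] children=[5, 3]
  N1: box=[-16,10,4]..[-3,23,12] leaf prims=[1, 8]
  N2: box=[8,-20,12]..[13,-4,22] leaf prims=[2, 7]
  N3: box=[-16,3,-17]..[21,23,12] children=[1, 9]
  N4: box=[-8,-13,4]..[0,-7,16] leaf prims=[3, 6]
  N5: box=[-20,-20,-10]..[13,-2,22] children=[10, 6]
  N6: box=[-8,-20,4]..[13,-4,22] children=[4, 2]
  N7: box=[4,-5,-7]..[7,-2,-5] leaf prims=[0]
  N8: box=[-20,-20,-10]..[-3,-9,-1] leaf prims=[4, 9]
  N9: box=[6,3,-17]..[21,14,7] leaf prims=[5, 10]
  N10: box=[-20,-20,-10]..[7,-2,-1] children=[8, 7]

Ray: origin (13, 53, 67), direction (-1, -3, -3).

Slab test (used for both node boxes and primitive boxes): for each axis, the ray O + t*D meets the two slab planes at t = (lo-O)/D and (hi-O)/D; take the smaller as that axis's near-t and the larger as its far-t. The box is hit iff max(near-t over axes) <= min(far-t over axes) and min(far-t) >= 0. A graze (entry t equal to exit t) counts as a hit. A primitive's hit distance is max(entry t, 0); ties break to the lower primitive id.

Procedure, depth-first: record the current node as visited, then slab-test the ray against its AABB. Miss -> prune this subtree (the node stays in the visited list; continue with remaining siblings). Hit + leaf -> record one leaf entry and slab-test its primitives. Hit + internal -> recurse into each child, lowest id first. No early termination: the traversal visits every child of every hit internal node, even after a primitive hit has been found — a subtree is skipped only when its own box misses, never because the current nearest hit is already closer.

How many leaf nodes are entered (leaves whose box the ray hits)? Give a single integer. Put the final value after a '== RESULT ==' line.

Trace the traversal:
N0 x:[-8,33] y:[10,73/3] z:[15,28] -> hit [15,73/3], descend [3, 5]
  N3 x:[-8,29] y:[10,50/3] z:[55/3,28] -> miss, prune
  N5 x:[0,33] y:[55/3,73/3] z:[15,77/3] -> hit [55/3,73/3], descend [6, 10]
    N6 x:[0,21] y:[19,73/3] z:[15,21] -> hit [19,21], descend [2, 4]
      N2 x:[0,5] y:[19,73/3] z:[15,55/3] -> miss, prune
      N4 x:[13,21] y:[20,22] z:[17,21] -> hit [20,21] leaf, test {P3@t=21, P6(miss)}
    N10 x:[6,33] y:[55/3,73/3] z:[68/3,77/3] -> hit [68/3,73/3], descend [7, 8]
      N7 x:[6,9] y:[55/3,58/3] z:[24,74/3] -> miss, prune
      N8 x:[16,33] y:[62/3,73/3] z:[68/3,77/3] -> hit [68/3,73/3] leaf, test {P4(miss), P9(miss)}

order=[0, 3, 5, 6, 2, 4, 10, 7, 8]  |boxes|=9  |leaves|=2  hit=P3

== RESULT ==
2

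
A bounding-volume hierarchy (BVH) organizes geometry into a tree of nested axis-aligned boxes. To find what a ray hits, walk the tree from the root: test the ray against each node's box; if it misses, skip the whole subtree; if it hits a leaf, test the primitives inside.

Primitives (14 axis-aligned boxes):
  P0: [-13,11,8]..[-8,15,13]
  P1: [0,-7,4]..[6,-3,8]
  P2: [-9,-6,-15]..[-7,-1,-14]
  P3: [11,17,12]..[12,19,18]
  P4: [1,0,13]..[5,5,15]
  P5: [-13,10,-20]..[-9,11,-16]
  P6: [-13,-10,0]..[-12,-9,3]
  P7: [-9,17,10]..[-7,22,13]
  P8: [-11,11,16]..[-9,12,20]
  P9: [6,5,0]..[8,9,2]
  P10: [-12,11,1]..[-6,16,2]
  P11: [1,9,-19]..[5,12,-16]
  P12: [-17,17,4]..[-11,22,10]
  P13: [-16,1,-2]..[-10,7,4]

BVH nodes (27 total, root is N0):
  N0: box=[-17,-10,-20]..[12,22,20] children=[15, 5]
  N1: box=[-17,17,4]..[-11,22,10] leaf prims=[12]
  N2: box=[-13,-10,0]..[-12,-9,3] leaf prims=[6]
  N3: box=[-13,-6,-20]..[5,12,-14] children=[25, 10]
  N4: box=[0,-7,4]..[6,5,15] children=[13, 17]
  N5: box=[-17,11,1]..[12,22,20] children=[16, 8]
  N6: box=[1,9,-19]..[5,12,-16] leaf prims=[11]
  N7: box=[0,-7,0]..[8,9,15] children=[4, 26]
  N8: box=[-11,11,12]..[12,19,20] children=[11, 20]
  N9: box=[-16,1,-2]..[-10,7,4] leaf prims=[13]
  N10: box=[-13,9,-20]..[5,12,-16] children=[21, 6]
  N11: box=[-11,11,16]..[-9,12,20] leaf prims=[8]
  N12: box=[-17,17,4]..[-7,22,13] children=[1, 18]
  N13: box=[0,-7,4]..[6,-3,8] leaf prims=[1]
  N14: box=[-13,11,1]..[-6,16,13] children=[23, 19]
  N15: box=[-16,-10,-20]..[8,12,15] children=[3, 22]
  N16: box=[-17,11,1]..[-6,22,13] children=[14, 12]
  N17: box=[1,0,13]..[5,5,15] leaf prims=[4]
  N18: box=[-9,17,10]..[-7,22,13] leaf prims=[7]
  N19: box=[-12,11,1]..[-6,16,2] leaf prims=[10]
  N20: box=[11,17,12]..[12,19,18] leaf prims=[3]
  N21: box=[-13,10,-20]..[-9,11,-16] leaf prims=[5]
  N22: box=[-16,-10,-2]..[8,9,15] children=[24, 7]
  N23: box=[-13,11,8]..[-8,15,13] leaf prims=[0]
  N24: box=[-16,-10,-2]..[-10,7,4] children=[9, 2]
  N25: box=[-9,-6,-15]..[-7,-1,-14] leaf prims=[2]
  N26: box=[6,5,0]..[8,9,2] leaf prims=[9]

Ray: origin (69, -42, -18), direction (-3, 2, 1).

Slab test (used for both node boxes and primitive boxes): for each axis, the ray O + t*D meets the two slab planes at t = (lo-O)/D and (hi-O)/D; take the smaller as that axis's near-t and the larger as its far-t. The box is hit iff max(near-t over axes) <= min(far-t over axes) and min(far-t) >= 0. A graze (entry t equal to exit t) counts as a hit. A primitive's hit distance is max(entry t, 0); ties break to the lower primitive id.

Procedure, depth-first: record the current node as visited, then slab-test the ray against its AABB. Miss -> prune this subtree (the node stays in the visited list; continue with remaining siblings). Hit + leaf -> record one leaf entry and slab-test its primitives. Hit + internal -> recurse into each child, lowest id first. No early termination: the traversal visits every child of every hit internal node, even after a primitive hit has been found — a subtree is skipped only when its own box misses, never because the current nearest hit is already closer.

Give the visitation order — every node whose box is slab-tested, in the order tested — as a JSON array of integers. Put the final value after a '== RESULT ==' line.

Trace the traversal:
N0 x:[19,86/3] y:[16,32] z:[-2,38] -> hit [19,86/3], descend [5, 15]
  N5 x:[19,86/3] y:[53/2,32] z:[19,38] -> hit [53/2,86/3], descend [8, 16]
    N8 x:[19,80/3] y:[53/2,61/2] z:[30,38] -> miss, prune
    N16 x:[25,86/3] y:[53/2,32] z:[19,31] -> hit [53/2,86/3], descend [12, 14]
      N12 x:[76/3,86/3] y:[59/2,32] z:[22,31] -> miss, prune
      N14 x:[25,82/3] y:[53/2,29] z:[19,31] -> hit [53/2,82/3], descend [19, 23]
        N19 x:[25,27] y:[53/2,29] z:[19,20] -> miss, prune
        N23 x:[77/3,82/3] y:[53/2,57/2] z:[26,31] -> hit [53/2,82/3] leaf, test {P0@t=53/2}
  N15 x:[61/3,85/3] y:[16,27] z:[-2,33] -> hit [61/3,27], descend [3, 22]
    N3 x:[64/3,82/3] y:[18,27] z:[-2,4] -> miss, prune
    N22 x:[61/3,85/3] y:[16,51/2] z:[16,33] -> hit [61/3,51/2], descend [7, 24]
      N7 x:[61/3,23] y:[35/2,51/2] z:[18,33] -> hit [61/3,23], descend [4, 26]
        N4 x:[21,23] y:[35/2,47/2] z:[22,33] -> hit [22,23], descend [13, 17]
          N13 x:[21,23] y:[35/2,39/2] z:[22,26] -> miss, prune
          N17 x:[64/3,68/3] y:[21,47/2] z:[31,33] -> miss, prune
        N26 x:[61/3,21] y:[47/2,51/2] z:[18,20] -> miss, prune
      N24 x:[79/3,85/3] y:[16,49/2] z:[16,22] -> miss, prune

order=[0, 5, 8, 16, 12, 14, 19, 23, 15, 3, 22, 7, 4, 13, 17, 26, 24]  |boxes|=17  |leaves|=1  hit=P0

== RESULT ==
[0, 5, 8, 16, 12, 14, 19, 23, 15, 3, 22, 7, 4, 13, 17, 26, 24]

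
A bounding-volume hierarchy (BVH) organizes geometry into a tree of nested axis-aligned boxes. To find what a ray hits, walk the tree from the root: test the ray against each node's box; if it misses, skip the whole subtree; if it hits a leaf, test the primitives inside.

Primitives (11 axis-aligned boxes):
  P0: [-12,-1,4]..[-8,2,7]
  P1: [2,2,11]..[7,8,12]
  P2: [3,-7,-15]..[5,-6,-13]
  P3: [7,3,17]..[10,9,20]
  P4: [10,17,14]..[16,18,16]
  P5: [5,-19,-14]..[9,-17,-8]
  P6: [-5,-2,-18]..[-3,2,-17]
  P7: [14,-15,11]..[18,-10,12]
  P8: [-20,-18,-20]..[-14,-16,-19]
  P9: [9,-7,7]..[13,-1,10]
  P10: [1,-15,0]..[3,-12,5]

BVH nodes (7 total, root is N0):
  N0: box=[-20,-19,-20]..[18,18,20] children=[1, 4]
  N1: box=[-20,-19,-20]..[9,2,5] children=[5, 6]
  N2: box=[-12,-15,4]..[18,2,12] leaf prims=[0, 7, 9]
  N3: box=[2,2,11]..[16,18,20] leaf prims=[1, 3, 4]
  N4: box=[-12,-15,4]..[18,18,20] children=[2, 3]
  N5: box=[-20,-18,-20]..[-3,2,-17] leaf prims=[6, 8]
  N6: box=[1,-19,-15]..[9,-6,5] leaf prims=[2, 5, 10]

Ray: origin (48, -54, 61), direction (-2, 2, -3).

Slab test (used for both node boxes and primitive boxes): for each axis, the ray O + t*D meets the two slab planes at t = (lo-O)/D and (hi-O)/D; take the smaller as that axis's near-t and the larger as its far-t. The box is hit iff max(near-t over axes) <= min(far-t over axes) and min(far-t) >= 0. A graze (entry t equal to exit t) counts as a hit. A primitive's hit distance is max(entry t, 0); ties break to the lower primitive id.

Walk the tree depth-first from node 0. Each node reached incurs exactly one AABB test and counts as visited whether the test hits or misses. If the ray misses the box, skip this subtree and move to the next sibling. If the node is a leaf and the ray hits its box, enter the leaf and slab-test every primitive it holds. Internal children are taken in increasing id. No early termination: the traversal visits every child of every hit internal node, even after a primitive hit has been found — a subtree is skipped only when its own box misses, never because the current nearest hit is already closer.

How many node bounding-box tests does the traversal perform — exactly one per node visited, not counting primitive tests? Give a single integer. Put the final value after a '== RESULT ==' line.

Trace the traversal:
N0 x:[15,34] y:[35/2,36] z:[41/3,27] -> hit [35/2,27], descend [1, 4]
  N1 x:[39/2,34] y:[35/2,28] z:[56/3,27] -> hit [39/2,27], descend [5, 6]
    N5 x:[51/2,34] y:[18,28] z:[26,27] -> hit [26,27] leaf, test {P6@t=26, P8(miss)}
    N6 x:[39/2,47/2] y:[35/2,24] z:[56/3,76/3] -> hit [39/2,47/2] leaf, test {P2(miss), P5(miss), P10(miss)}
  N4 x:[15,30] y:[39/2,36] z:[41/3,19] -> miss, prune

5 AABB tests over nodes [0, 1, 5, 6, 4]; 2 leaves entered; closest P6.

== RESULT ==
5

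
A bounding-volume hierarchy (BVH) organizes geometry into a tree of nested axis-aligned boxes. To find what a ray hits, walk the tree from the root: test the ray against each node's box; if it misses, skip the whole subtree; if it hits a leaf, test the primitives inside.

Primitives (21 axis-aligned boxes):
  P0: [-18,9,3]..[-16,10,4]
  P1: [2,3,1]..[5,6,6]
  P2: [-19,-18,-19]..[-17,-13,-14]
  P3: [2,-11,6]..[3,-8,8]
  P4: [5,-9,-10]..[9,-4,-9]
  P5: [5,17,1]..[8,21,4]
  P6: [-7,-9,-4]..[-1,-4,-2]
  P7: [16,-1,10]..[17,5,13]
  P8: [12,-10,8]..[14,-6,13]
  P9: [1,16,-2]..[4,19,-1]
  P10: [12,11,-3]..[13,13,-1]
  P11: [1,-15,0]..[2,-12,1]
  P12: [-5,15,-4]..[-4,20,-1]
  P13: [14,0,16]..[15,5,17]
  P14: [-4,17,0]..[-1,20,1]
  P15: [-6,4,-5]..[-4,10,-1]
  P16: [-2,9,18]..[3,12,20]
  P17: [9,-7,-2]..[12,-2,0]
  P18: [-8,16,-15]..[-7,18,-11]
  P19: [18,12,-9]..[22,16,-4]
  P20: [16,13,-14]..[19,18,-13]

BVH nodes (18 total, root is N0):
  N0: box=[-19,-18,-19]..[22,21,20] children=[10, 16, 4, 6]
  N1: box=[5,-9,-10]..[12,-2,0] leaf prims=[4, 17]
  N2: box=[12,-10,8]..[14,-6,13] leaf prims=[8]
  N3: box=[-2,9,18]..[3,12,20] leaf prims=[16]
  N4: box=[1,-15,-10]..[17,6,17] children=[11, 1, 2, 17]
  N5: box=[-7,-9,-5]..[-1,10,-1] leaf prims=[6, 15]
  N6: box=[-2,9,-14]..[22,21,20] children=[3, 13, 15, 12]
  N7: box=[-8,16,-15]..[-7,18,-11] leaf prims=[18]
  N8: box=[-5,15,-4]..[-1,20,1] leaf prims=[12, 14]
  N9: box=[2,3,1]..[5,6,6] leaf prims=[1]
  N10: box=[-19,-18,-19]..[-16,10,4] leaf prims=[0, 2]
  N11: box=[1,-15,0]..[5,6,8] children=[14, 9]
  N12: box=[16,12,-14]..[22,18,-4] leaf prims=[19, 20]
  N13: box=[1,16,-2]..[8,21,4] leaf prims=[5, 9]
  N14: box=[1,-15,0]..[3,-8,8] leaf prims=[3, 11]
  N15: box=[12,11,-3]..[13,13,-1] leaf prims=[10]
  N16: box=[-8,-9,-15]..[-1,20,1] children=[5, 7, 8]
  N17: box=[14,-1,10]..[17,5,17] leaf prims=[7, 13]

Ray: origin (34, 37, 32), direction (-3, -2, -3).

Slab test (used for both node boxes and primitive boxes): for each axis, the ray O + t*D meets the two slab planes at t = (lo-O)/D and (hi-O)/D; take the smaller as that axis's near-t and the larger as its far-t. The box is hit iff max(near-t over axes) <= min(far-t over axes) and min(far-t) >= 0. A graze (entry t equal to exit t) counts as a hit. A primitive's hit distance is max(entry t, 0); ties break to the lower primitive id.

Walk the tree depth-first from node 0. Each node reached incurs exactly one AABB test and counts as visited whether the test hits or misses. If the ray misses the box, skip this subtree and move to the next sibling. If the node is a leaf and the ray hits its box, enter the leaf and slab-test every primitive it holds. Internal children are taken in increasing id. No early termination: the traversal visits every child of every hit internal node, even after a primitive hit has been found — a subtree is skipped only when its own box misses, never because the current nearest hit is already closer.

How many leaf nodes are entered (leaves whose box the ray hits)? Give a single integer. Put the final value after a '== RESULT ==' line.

Trace the traversal:
N0 x:[4,53/3] y:[8,55/2] z:[4,17] -> hit [8,17], descend [4, 6, 10, 16]
  N4 x:[17/3,11] y:[31/2,26] z:[5,14] -> miss, prune
  N6 x:[4,12] y:[8,14] z:[4,46/3] -> hit [8,12], descend [3, 12, 13, 15]
    N3 x:[31/3,12] y:[25/2,14] z:[4,14/3] -> miss, prune
    N12 x:[4,6] y:[19/2,25/2] z:[12,46/3] -> miss, prune
    N13 x:[26/3,11] y:[8,21/2] z:[28/3,34/3] -> hit [28/3,21/2] leaf, test {P5@t=28/3, P9(miss)}
    N15 x:[7,22/3] y:[12,13] z:[11,35/3] -> miss, prune
  N10 x:[50/3,53/3] y:[27/2,55/2] z:[28/3,17] -> hit [50/3,17] leaf, test {P0(miss), P2(miss)}
  N16 x:[35/3,14] y:[17/2,23] z:[31/3,47/3] -> hit [35/3,14], descend [5, 7, 8]
    N5 x:[35/3,41/3] y:[27/2,23] z:[11,37/3] -> miss, prune
    N7 x:[41/3,14] y:[19/2,21/2] z:[43/3,47/3] -> miss, prune
    N8 x:[35/3,13] y:[17/2,11] z:[31/3,12] -> miss, prune

12 AABB tests over nodes [0, 4, 6, 3, 12, 13, 15, 10, 16, 5, 7, 8]; 2 leaves entered; closest P5.

== RESULT ==
2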